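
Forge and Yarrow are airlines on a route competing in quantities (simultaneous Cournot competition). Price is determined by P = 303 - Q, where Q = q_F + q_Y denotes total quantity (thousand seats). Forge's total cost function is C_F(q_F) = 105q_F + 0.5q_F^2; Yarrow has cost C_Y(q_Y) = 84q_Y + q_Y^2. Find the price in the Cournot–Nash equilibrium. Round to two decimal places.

209.18

Forge's profit: π_F = (303 - Q)q_F - (105q_F + (1/2)q_F²). Setting ∂π_F/∂q_F = 0: 198 - 3q_F - (q_Y) = 0.
Yarrow's profit: π_Y = (303 - Q)q_Y - (84q_Y + q_Y²). Setting ∂π_Y/∂q_Y = 0: 219 - 4q_Y - (q_F) = 0.
Best responses: q_F = (198 - q_Y)/3, q_Y = (219 - q_F)/4.
Solving the pair: q_F = 573/11, q_Y = 459/11.
Total output Q = 1032/11, so price P = 303 - 1032/11 = 209.1818.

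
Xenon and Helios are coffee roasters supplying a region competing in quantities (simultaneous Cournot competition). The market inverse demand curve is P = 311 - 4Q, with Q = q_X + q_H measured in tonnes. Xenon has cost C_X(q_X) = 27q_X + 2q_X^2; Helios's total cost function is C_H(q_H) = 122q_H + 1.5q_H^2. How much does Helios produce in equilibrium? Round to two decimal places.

9.76

Xenon's profit: π_X = (311 - 4Q)q_X - (27q_X + 2q_X²). Setting ∂π_X/∂q_X = 0: 284 - 12q_X - 4(q_H) = 0.
Helios's first-order condition: 189 - 11q_H - 4(q_X) = 0.
Rearranging gives the reaction functions q_X = (284 - 4q_H)/12 and q_H = (189 - 4q_X)/11.
Substituting one into the other gives q_X = 592/29 and q_H = 283/29.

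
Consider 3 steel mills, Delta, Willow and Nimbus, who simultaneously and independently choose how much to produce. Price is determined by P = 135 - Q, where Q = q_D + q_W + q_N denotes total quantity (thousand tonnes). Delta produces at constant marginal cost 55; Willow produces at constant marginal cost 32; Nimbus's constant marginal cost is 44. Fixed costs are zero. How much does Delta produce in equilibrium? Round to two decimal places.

11.50

Delta's profit: π_D = (135 - Q)q_D - (55q_D). Setting ∂π_D/∂q_D = 0: 80 - 2q_D - (q_W + q_N) = 0.
Willow's first-order condition: 103 - 2q_W - (q_D + q_N) = 0.
Nimbus's first-order condition: 91 - 2q_N - (q_D + q_W) = 0.
Summing all 3 equations gives 274 − 4Q = 0, hence Q = 137/2.
Back-substituting: q_D = (80 − 137/2) = 23/2, q_W = (103 − 137/2) = 69/2, q_N = (91 − 137/2) = 45/2.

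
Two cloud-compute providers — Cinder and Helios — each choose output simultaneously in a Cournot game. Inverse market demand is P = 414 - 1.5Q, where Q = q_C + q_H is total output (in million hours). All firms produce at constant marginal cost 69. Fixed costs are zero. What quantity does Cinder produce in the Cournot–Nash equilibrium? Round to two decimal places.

Each firm earns π_i = (414 - 1.5Q)q_i - 69q_i.
Setting ∂π_i/∂q_i = 0 with rivals' quantities fixed: 345 - 3q_i - (3/2)q_j = 0.
By symmetry each firm produces the same amount; substituting q_j = q_i yields q_i = 345/(9/2) = 230/3.

76.67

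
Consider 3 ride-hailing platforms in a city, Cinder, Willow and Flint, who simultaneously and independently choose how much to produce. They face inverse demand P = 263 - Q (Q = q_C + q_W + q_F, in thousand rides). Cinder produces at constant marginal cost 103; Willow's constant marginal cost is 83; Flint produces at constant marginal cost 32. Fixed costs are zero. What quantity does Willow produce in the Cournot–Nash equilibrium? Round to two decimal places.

Cinder's profit: π_C = (263 - Q)q_C - (103q_C). Setting ∂π_C/∂q_C = 0: 160 - 2q_C - (q_W + q_F) = 0.
Willow's profit: π_W = (263 - Q)q_W - (83q_W). Setting ∂π_W/∂q_W = 0: 180 - 2q_W - (q_C + q_F) = 0.
Flint's profit: π_F = (263 - Q)q_F - (32q_F). Setting ∂π_F/∂q_F = 0: 231 - 2q_F - (q_C + q_W) = 0.
Summing all 3 equations gives 571 − 4Q = 0, hence Q = 571/4.
Back-substituting: q_C = (160 − 571/4) = 69/4, q_W = (180 − 571/4) = 149/4, q_F = (231 − 571/4) = 353/4.

37.25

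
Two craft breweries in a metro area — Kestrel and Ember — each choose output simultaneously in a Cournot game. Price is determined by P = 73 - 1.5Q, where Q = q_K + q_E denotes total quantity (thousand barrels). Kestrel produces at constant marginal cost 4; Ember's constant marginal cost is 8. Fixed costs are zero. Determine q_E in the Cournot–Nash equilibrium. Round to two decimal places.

Kestrel's profit: π_K = (73 - 1.5Q)q_K - (4q_K). Setting ∂π_K/∂q_K = 0: 69 - 3q_K - (3/2)(q_E) = 0.
Ember's profit: π_E = (73 - 1.5Q)q_E - (8q_E). Setting ∂π_E/∂q_E = 0: 65 - 3q_E - (3/2)(q_K) = 0.
Best responses: q_K = (69 - (3/2)q_E)/3, q_E = (65 - (3/2)q_K)/3.
Solving the pair: q_K = 146/9, q_E = 122/9.

13.56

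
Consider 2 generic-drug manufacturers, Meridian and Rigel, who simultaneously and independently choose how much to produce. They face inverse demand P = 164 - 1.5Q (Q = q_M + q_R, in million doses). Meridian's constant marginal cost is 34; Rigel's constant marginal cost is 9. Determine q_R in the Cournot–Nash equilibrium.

40

Meridian's profit: π_M = (164 - 1.5Q)q_M - (34q_M). Setting ∂π_M/∂q_M = 0: 130 - 3q_M - (3/2)(q_R) = 0.
Rigel's first-order condition: 155 - 3q_R - (3/2)(q_M) = 0.
Rearranging gives the reaction functions q_M = (130 - (3/2)q_R)/3 and q_R = (155 - (3/2)q_M)/3.
Substituting one into the other gives q_M = 70/3 and q_R = 40.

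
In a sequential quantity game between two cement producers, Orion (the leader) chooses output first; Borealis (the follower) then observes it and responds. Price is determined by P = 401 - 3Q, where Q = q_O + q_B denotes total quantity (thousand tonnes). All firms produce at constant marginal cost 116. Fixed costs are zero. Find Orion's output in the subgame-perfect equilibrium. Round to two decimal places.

Solve by backward induction. Given q_O, the follower Borealis maximises π_B = (401 - 3q_O - 3q_B)q_B - 116q_B.
Setting the follower's marginal profit to zero, 285 - 3q_O - 6q_B = 0, i.e. q_B = (285 - 3q_O)/6.
Orion substitutes q_B(q_O) into its own profit: π_O = q_O(401 - 3q_O - (285 - 3q_O)/2) - 116q_O = (517/2 - (3/2)q_O)q_O - 116q_O.
Maximising: ∂π_O/∂q_O = 285/2 - 3q_O = 0, giving q_O = 95/2.
Then q_B = (285 - 3·(95/2))/6 = 95/4.

47.50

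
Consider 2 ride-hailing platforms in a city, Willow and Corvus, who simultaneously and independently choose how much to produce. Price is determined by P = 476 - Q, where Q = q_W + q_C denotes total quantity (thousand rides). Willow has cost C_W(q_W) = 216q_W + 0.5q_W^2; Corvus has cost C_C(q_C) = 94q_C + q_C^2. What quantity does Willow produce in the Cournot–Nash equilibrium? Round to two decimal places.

59.82

Willow's profit: π_W = (476 - Q)q_W - (216q_W + (1/2)q_W²). Setting ∂π_W/∂q_W = 0: 260 - 3q_W - (q_C) = 0.
Corvus's first-order condition: 382 - 4q_C - (q_W) = 0.
Rearranging gives the reaction functions q_W = (260 - q_C)/3 and q_C = (382 - q_W)/4.
Substituting one into the other gives q_W = 658/11 and q_C = 886/11.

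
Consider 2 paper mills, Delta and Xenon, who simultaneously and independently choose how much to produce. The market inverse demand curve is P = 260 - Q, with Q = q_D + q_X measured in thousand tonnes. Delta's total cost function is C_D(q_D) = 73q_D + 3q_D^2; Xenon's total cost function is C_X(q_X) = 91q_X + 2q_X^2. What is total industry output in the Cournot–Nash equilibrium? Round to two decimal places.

Delta's profit: π_D = (260 - Q)q_D - (73q_D + 3q_D²). Setting ∂π_D/∂q_D = 0: 187 - 8q_D - (q_X) = 0.
Xenon's profit: π_X = (260 - Q)q_X - (91q_X + 2q_X²). Setting ∂π_X/∂q_X = 0: 169 - 6q_X - (q_D) = 0.
Rearranging gives the reaction functions q_D = (187 - q_X)/8 and q_X = (169 - q_D)/6.
Substituting one into the other gives q_D = 953/47 and q_X = 1165/47.
Total output Q = 953/47 + 1165/47 = 45.0638.

45.06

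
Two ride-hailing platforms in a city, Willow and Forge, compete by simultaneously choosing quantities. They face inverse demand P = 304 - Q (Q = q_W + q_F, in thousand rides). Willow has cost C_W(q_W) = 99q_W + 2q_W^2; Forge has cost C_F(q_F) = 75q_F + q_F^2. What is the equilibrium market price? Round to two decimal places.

Willow's profit: π_W = (304 - Q)q_W - (99q_W + 2q_W²). Setting ∂π_W/∂q_W = 0: 205 - 6q_W - (q_F) = 0.
Forge's first-order condition: 229 - 4q_F - (q_W) = 0.
Rearranging gives the reaction functions q_W = (205 - q_F)/6 and q_F = (229 - q_W)/4.
Solving the pair: q_W = 591/23, q_F = 1169/23.
Total output Q = 1760/23, so price P = 304 - 1760/23 = 227.4783.

227.48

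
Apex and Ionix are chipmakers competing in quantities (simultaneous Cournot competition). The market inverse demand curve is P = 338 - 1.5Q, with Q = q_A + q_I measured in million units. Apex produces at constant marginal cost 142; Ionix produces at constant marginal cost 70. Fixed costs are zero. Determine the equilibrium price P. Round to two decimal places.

Apex's profit: π_A = (338 - 1.5Q)q_A - (142q_A). Setting ∂π_A/∂q_A = 0: 196 - 3q_A - (3/2)(q_I) = 0.
Ionix's profit: π_I = (338 - 1.5Q)q_I - (70q_I). Setting ∂π_I/∂q_I = 0: 268 - 3q_I - (3/2)(q_A) = 0.
Rearranging gives the reaction functions q_A = (196 - (3/2)q_I)/3 and q_I = (268 - (3/2)q_A)/3.
Solving the pair: q_A = 248/9, q_I = 680/9.
Total output Q = 928/9, so price P = 338 - (3/2)·(928/9) = 550/3.

183.33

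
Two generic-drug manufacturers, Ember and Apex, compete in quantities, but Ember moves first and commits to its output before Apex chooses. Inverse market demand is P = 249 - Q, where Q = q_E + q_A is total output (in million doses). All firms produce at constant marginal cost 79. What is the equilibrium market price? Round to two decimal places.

The follower Apex best-responds to any q_E: π_A = (249 - Q)q_A - 79q_A.
∂π_A/∂q_A = 170 - q_E - 2q_A = 0 gives the reaction function q_A = (170 - q_E)/2.
Ember substitutes q_A(q_E) into its own profit: π_E = q_E(249 - q_E - (170 - q_E)/2) - 79q_E = (164 - (1/2)q_E)q_E - 79q_E.
Leader FOC: 85 - q_E = 0, so q_E = 85.
Then q_A = (170 - 85)/2 = 85/2.
Total output Q = 255/2, so price P = 249 - 255/2 = 243/2.

121.50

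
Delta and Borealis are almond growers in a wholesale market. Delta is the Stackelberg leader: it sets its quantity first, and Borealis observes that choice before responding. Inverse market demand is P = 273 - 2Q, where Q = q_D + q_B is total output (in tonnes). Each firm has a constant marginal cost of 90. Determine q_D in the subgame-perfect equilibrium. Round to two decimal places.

The follower Borealis best-responds to any q_D: π_B = (273 - 2Q)q_B - 90q_B.
Follower FOC: 183 - 2q_D - 4q_B = 0, so q_B(q_D) = (183 - 2q_D)/4.
Delta substitutes q_B(q_D) into its own profit: π_D = q_D(273 - 2q_D - (183 - 2q_D)/2) - 90q_D = (363/2 - q_D)q_D - 90q_D.
Leader FOC: 183/2 - 2q_D = 0, so q_D = 183/4.
Then q_B = (183 - 2·(183/4))/4 = 183/8.

45.75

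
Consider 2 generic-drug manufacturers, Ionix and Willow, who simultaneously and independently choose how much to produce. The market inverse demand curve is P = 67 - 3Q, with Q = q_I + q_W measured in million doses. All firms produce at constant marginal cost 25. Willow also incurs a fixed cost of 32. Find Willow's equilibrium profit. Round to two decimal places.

33.33

A representative firm's profit is π_i = q_i(67 - 3Q) - 25q_i.
Setting ∂π_i/∂q_i = 0 with rivals' quantities fixed: 42 - 6q_i - 3q_j = 0.
By symmetry each firm produces the same amount; substituting q_j = q_i yields q_i = 42/9 = 14/3.
Price P = 67 - 3·(28/3) = 39.
Willow's profit: (39 - 25)·(14/3) - 32 = 100/3.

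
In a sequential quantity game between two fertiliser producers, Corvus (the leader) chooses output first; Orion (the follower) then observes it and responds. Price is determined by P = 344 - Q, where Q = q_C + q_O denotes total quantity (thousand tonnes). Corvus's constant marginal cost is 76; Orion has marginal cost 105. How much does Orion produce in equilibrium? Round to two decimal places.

45.25

Solve by backward induction. Given q_C, the follower Orion maximises π_O = (344 - q_C - q_O)q_O - 105q_O.
Follower FOC: 239 - q_C - 2q_O = 0, so q_O(q_C) = (239 - q_C)/2.
The leader anticipates this reaction. Substituting into P = 344 - Q gives P = 449/2 - (1/2)q_C, so π_C = (449/2 - (1/2)q_C)q_C - 76q_C.
The leader's first-order condition 297/2 - q_C = 0 yields q_C = 297/2.
Then q_O = (239 - 297/2)/2 = 181/4.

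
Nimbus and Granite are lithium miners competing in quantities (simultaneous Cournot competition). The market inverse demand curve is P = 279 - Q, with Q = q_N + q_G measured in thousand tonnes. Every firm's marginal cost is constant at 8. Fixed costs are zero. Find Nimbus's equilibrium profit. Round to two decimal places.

Each firm earns π_i = (279 - Q)q_i - 8q_i.
First-order condition (treating rivals' output as given): 271 - 2q_i - q_j = 0.
With identical firms every q_j equals q_i, so q_j = q_i and 271 = 3q_i, giving q_i = 271/3.
Price P = 279 - 542/3 = 295/3.
Nimbus's profit: (295/3 - 8)·(271/3) = 8160.1111.

8160.11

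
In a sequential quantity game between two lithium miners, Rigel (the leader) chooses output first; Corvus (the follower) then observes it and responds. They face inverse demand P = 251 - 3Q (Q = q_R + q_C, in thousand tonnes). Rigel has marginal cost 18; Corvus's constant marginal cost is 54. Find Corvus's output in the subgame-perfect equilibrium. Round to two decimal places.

10.42

The follower Corvus best-responds to any q_R: π_C = (251 - 3Q)q_C - 54q_C.
Follower FOC: 197 - 3q_R - 6q_C = 0, so q_C(q_R) = (197 - 3q_R)/6.
Rigel substitutes q_C(q_R) into its own profit: π_R = q_R(251 - 3q_R - (197 - 3q_R)/2) - 18q_R = (305/2 - (3/2)q_R)q_R - 18q_R.
Leader FOC: 269/2 - 3q_R = 0, so q_R = 269/6.
Then q_C = (197 - 3·(269/6))/6 = 125/12.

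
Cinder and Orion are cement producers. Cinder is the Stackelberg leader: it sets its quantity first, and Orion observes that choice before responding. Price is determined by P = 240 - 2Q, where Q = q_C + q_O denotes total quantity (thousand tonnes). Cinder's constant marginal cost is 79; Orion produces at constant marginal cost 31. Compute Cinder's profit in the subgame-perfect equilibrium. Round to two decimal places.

The follower Orion best-responds to any q_C: π_O = (240 - 2Q)q_O - 31q_O.
Follower FOC: 209 - 2q_C - 4q_O = 0, so q_O(q_C) = (209 - 2q_C)/4.
The leader anticipates this reaction. Substituting into P = 240 - 2Q gives P = 271/2 - q_C, so π_C = (271/2 - q_C)q_C - 79q_C.
Maximising: ∂π_C/∂q_C = 113/2 - 2q_C = 0, giving q_C = 113/4.
Then q_O = (209 - 2·(113/4))/4 = 305/8.
Price P = 240 - 2·(531/8) = 429/4.
Cinder's profit: (429/4 - 79)·(113/4) = 798.0625.

798.06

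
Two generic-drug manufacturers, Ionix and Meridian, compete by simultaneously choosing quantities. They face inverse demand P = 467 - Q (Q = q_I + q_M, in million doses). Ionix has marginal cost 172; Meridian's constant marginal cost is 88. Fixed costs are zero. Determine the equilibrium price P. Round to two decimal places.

242.33

Ionix's profit: π_I = (467 - Q)q_I - (172q_I). Setting ∂π_I/∂q_I = 0: 295 - 2q_I - (q_M) = 0.
Meridian's profit: π_M = (467 - Q)q_M - (88q_M). Setting ∂π_M/∂q_M = 0: 379 - 2q_M - (q_I) = 0.
Best responses: q_I = (295 - q_M)/2, q_M = (379 - q_I)/2.
Solving the pair: q_I = 211/3, q_M = 463/3.
Total output Q = 674/3, so price P = 467 - 674/3 = 727/3.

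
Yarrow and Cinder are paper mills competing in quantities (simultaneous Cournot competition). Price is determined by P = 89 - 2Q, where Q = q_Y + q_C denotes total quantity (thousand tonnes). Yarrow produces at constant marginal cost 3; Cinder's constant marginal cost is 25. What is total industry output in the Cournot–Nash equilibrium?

Yarrow's profit: π_Y = (89 - 2Q)q_Y - (3q_Y). Setting ∂π_Y/∂q_Y = 0: 86 - 4q_Y - 2(q_C) = 0.
Cinder's profit: π_C = (89 - 2Q)q_C - (25q_C). Setting ∂π_C/∂q_C = 0: 64 - 4q_C - 2(q_Y) = 0.
Rearranging gives the reaction functions q_Y = (86 - 2q_C)/4 and q_C = (64 - 2q_Y)/4.
Substituting one into the other gives q_Y = 18 and q_C = 7.
Total output Q = 18 + 7 = 25.

25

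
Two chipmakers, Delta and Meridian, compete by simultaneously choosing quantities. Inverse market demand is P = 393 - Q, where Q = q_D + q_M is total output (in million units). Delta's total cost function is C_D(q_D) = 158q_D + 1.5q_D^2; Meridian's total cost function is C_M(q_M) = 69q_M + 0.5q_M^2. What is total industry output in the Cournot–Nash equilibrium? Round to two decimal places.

Delta's profit: π_D = (393 - Q)q_D - (158q_D + (3/2)q_D²). Setting ∂π_D/∂q_D = 0: 235 - 5q_D - (q_M) = 0.
Meridian's first-order condition: 324 - 3q_M - (q_D) = 0.
Rearranging gives the reaction functions q_D = (235 - q_M)/5 and q_M = (324 - q_D)/3.
Solving the pair: q_D = 381/14, q_M = 1385/14.
Total output Q = 381/14 + 1385/14 = 883/7.

126.14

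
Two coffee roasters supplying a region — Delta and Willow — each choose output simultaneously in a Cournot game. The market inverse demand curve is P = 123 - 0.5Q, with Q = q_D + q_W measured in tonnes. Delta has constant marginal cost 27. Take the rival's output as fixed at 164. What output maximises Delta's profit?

With the rival's output fixed at 164, Delta's profit is π_D = (123 - (1/2)·164 - (1/2)q_D)q_D - (27q_D) = (41 - (1/2)q_D)q_D - (27q_D).
∂π_D/∂q_D = 14 - q_D = 0, so q_D = 14.

14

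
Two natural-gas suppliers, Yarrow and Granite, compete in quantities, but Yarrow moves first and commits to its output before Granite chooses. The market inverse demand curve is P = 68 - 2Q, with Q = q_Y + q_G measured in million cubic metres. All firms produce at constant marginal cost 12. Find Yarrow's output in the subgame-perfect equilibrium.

14

The follower Granite best-responds to any q_Y: π_G = (68 - 2Q)q_G - 12q_G.
∂π_G/∂q_G = 56 - 2q_Y - 4q_G = 0 gives the reaction function q_G = (56 - 2q_Y)/4.
The leader anticipates this reaction. Substituting into P = 68 - 2Q gives P = 40 - q_Y, so π_Y = (40 - q_Y)q_Y - 12q_Y.
Leader FOC: 28 - 2q_Y = 0, so q_Y = 14.
Then q_G = (56 - 2·14)/4 = 7.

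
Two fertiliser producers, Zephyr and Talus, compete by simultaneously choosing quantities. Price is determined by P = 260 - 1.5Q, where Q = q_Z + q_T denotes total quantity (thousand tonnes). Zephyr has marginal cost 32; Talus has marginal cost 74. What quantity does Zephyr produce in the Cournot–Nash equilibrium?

60

Zephyr's profit: π_Z = (260 - 1.5Q)q_Z - (32q_Z). Setting ∂π_Z/∂q_Z = 0: 228 - 3q_Z - (3/2)(q_T) = 0.
Talus's profit: π_T = (260 - 1.5Q)q_T - (74q_T). Setting ∂π_T/∂q_T = 0: 186 - 3q_T - (3/2)(q_Z) = 0.
So q_Z = (228 - (3/2)q_T)/3 and q_T = (186 - (3/2)q_Z)/3.
Solving the pair: q_Z = 60, q_T = 32.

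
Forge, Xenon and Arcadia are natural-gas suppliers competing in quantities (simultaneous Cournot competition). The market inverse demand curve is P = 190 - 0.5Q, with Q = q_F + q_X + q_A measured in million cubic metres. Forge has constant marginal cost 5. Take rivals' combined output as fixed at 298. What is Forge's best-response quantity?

36

With rivals' combined output fixed at 298, Forge's profit is π_F = (190 - (1/2)·298 - (1/2)q_F)q_F - (5q_F) = (41 - (1/2)q_F)q_F - (5q_F).
∂π_F/∂q_F = 36 - q_F = 0, so q_F = 36.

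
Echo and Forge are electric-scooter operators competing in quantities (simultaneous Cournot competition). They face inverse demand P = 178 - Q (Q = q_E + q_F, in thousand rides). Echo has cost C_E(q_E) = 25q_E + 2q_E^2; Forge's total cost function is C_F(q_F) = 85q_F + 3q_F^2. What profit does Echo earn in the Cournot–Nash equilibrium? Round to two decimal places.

1737.20

Echo's profit: π_E = (178 - Q)q_E - (25q_E + 2q_E²). Setting ∂π_E/∂q_E = 0: 153 - 6q_E - (q_F) = 0.
Forge's profit: π_F = (178 - Q)q_F - (85q_F + 3q_F²). Setting ∂π_F/∂q_F = 0: 93 - 8q_F - (q_E) = 0.
So q_E = (153 - q_F)/6 and q_F = (93 - q_E)/8.
Solving the pair: q_E = 1131/47, q_F = 405/47.
Price P = 178 - 1536/47 = 145.3191.
Echo's profit: 145.3191·(1131/47) - 25·(1131/47) - 2(1131/47)² = 1737.2037.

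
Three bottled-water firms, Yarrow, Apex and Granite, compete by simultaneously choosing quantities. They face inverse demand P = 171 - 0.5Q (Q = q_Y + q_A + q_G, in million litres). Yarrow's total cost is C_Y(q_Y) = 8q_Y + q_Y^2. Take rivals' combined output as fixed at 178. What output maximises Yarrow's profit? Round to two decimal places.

24.67

With rivals' combined output fixed at 178, Yarrow's profit is π_Y = (171 - (1/2)·178 - (1/2)q_Y)q_Y - (8q_Y + q_Y²) = (82 - (1/2)q_Y)q_Y - (8q_Y + q_Y²).
∂π_Y/∂q_Y = 74 - 3q_Y = 0, so q_Y = 74/3.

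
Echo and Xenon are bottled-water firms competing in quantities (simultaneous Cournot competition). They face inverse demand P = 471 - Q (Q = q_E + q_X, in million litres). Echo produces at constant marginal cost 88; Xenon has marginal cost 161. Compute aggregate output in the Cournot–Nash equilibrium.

Echo's profit: π_E = (471 - Q)q_E - (88q_E). Setting ∂π_E/∂q_E = 0: 383 - 2q_E - (q_X) = 0.
Xenon's first-order condition: 310 - 2q_X - (q_E) = 0.
So q_E = (383 - q_X)/2 and q_X = (310 - q_E)/2.
Substituting one into the other gives q_E = 152 and q_X = 79.
Total output Q = 152 + 79 = 231.

231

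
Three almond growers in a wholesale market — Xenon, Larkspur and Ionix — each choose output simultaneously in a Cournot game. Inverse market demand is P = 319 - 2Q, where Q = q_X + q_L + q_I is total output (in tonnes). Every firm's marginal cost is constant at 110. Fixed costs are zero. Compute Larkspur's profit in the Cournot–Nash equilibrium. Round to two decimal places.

1365.03

Each firm earns π_i = (319 - 2Q)q_i - 110q_i.
First-order condition (treating rivals' output as given): 209 - 4q_i - 2·Σ_{j≠i} q_j = 0.
By symmetry each firm produces the same amount; substituting Σ_{j≠i} q_j = 2q_i yields q_i = 209/8.
Price P = 319 - 2·(627/8) = 649/4.
Larkspur's profit: (649/4 - 110)·(209/8) = 1365.0313.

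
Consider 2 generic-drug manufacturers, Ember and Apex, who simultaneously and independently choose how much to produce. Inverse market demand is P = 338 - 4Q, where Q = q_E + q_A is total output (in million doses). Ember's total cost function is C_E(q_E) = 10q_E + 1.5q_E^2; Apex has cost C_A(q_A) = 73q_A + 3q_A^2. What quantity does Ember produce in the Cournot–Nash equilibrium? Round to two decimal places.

Ember's profit: π_E = (338 - 4Q)q_E - (10q_E + (3/2)q_E²). Setting ∂π_E/∂q_E = 0: 328 - 11q_E - 4(q_A) = 0.
Apex's profit: π_A = (338 - 4Q)q_A - (73q_A + 3q_A²). Setting ∂π_A/∂q_A = 0: 265 - 14q_A - 4(q_E) = 0.
Best responses: q_E = (328 - 4q_A)/11, q_A = (265 - 4q_E)/14.
Substituting one into the other gives q_E = 1766/69 and q_A = 1603/138.

25.59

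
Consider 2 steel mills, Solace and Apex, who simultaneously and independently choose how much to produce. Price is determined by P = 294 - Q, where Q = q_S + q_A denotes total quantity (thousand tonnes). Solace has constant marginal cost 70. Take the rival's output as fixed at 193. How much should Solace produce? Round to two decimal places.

With the rival's output fixed at 193, Solace's profit is π_S = (294 - 193 - q_S)q_S - (70q_S) = (101 - q_S)q_S - (70q_S).
∂π_S/∂q_S = 31 - 2q_S = 0, so q_S = 31/2.

15.50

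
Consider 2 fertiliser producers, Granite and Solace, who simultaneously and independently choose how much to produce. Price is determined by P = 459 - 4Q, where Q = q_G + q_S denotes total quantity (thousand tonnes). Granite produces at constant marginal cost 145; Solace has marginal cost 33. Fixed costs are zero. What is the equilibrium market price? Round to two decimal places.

Granite's profit: π_G = (459 - 4Q)q_G - (145q_G). Setting ∂π_G/∂q_G = 0: 314 - 8q_G - 4(q_S) = 0.
Solace's first-order condition: 426 - 8q_S - 4(q_G) = 0.
So q_G = (314 - 4q_S)/8 and q_S = (426 - 4q_G)/8.
Substituting one into the other gives q_G = 101/6 and q_S = 269/6.
Total output Q = 185/3, so price P = 459 - 4·(185/3) = 637/3.

212.33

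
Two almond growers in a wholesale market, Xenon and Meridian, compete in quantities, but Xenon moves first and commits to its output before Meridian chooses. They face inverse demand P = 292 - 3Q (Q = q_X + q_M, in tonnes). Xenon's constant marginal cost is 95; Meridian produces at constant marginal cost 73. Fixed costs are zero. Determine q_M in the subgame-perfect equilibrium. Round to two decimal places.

21.92

Solve by backward induction. Given q_X, the follower Meridian maximises π_M = (292 - 3q_X - 3q_M)q_M - 73q_M.
Setting the follower's marginal profit to zero, 219 - 3q_X - 6q_M = 0, i.e. q_M = (219 - 3q_X)/6.
Xenon substitutes q_M(q_X) into its own profit: π_X = q_X(292 - 3q_X - (219 - 3q_X)/2) - 95q_X = (365/2 - (3/2)q_X)q_X - 95q_X.
The leader's first-order condition 175/2 - 3q_X = 0 yields q_X = 175/6.
Then q_M = (219 - 3·(175/6))/6 = 263/12.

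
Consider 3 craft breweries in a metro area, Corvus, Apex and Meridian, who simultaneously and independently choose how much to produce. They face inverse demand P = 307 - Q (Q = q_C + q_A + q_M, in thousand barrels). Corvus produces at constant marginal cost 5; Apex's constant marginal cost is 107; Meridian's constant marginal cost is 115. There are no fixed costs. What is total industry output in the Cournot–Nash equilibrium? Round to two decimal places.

173.50

Corvus's profit: π_C = (307 - Q)q_C - (5q_C). Setting ∂π_C/∂q_C = 0: 302 - 2q_C - (q_A + q_M) = 0.
Apex's first-order condition: 200 - 2q_A - (q_C + q_M) = 0.
Meridian's first-order condition: 192 - 2q_M - (q_C + q_A) = 0.
Adding the 3 conditions: 694 − 2Q − 2Q = 0, i.e. Q = 347/2.
Back-substituting: q_C = (302 − 347/2) = 257/2, q_A = (200 − 347/2) = 53/2, q_M = (192 − 347/2) = 37/2.
Total output Q = 257/2 + 53/2 + 37/2 = 347/2.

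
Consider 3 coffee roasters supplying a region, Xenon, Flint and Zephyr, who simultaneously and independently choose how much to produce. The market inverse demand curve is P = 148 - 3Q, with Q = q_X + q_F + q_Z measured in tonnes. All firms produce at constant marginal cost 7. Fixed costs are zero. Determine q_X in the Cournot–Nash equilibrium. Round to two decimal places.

11.75

Each firm earns π_i = (148 - 3Q)q_i - 7q_i.
Setting ∂π_i/∂q_i = 0 with rivals' quantities fixed: 141 - 6q_i - 3·Σ_{j≠i} q_j = 0.
With identical firms every q_j equals q_i, so Σ_{j≠i} q_j = 2q_i and 141 = 12q_i, giving q_i = 47/4.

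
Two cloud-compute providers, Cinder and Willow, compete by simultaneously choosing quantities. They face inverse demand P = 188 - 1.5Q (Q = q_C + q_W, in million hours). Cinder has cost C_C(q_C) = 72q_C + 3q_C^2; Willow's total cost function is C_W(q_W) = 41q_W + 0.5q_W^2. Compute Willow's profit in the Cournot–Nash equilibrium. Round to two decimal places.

2318.05

Cinder's profit: π_C = (188 - 1.5Q)q_C - (72q_C + 3q_C²). Setting ∂π_C/∂q_C = 0: 116 - 9q_C - (3/2)(q_W) = 0.
Willow's profit: π_W = (188 - 1.5Q)q_W - (41q_W + (1/2)q_W²). Setting ∂π_W/∂q_W = 0: 147 - 4q_W - (3/2)(q_C) = 0.
So q_C = (116 - (3/2)q_W)/9 and q_W = (147 - (3/2)q_C)/4.
Substituting one into the other gives q_C = 974/135 and q_W = 1532/45.
Price P = 188 - (3/2)·(1114/27) = 1135/9.
Willow's profit: (1135/9)·(1532/45) - 41·(1532/45) - (1/2)(1532/45)² = 2318.0484.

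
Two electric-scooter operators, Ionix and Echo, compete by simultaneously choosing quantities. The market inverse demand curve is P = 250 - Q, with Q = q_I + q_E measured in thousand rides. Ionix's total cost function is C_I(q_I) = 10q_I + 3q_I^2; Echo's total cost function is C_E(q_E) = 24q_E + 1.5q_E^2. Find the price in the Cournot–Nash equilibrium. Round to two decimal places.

Ionix's profit: π_I = (250 - Q)q_I - (10q_I + 3q_I²). Setting ∂π_I/∂q_I = 0: 240 - 8q_I - (q_E) = 0.
Echo's profit: π_E = (250 - Q)q_E - (24q_E + (3/2)q_E²). Setting ∂π_E/∂q_E = 0: 226 - 5q_E - (q_I) = 0.
So q_I = (240 - q_E)/8 and q_E = (226 - q_I)/5.
Substituting one into the other gives q_I = 974/39 and q_E = 1568/39.
Total output Q = 65.1795, so price P = 250 - 65.1795 = 184.8205.

184.82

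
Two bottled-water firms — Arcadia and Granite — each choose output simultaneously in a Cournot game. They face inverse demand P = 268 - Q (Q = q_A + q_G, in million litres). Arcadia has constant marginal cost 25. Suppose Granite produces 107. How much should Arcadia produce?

68

With the rival's output fixed at 107, Arcadia's profit is π_A = (268 - 107 - q_A)q_A - (25q_A) = (161 - q_A)q_A - (25q_A).
∂π_A/∂q_A = 136 - 2q_A = 0, so q_A = 68.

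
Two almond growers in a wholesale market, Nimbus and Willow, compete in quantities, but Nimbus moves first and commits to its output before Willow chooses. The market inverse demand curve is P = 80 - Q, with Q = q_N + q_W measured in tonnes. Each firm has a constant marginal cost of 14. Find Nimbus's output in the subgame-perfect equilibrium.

The follower Willow best-responds to any q_N: π_W = (80 - Q)q_W - 14q_W.
∂π_W/∂q_W = 66 - q_N - 2q_W = 0 gives the reaction function q_W = (66 - q_N)/2.
Nimbus substitutes q_W(q_N) into its own profit: π_N = q_N(80 - q_N - (66 - q_N)/2) - 14q_N = (47 - (1/2)q_N)q_N - 14q_N.
Maximising: ∂π_N/∂q_N = 33 - q_N = 0, giving q_N = 33.
Then q_W = (66 - 33)/2 = 33/2.

33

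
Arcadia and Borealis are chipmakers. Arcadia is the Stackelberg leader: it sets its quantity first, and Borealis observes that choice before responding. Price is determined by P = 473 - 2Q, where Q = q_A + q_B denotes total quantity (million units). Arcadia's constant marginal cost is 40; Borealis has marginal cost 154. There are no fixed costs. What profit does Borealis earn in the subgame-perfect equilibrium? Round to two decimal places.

258.78

Solve by backward induction. Given q_A, the follower Borealis maximises π_B = (473 - 2q_A - 2q_B)q_B - 154q_B.
Follower FOC: 319 - 2q_A - 4q_B = 0, so q_B(q_A) = (319 - 2q_A)/4.
The leader anticipates this reaction. Substituting into P = 473 - 2Q gives P = 627/2 - q_A, so π_A = (627/2 - q_A)q_A - 40q_A.
The leader's first-order condition 547/2 - 2q_A = 0 yields q_A = 547/4.
Then q_B = (319 - 2·(547/4))/4 = 91/8.
Price P = 473 - 2·(1185/8) = 707/4.
Borealis's profit: (707/4 - 154)·(91/8) = 258.7813.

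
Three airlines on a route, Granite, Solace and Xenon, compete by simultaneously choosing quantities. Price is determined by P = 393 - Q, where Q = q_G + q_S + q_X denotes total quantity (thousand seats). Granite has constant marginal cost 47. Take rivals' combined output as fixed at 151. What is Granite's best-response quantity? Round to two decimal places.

With rivals' combined output fixed at 151, Granite's profit is π_G = (393 - 151 - q_G)q_G - (47q_G) = (242 - q_G)q_G - (47q_G).
∂π_G/∂q_G = 195 - 2q_G = 0, so q_G = 195/2.

97.50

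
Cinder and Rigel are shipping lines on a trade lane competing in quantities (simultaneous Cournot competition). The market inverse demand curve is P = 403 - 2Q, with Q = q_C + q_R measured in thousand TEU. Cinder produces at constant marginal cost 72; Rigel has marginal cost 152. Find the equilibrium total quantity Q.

97

Cinder's profit: π_C = (403 - 2Q)q_C - (72q_C). Setting ∂π_C/∂q_C = 0: 331 - 4q_C - 2(q_R) = 0.
Rigel's first-order condition: 251 - 4q_R - 2(q_C) = 0.
So q_C = (331 - 2q_R)/4 and q_R = (251 - 2q_C)/4.
Substituting one into the other gives q_C = 137/2 and q_R = 57/2.
Total output Q = 137/2 + 57/2 = 97.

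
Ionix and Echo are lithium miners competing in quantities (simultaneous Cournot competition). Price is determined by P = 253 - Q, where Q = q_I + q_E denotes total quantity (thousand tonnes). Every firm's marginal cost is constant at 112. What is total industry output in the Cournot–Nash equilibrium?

Each firm earns π_i = (253 - Q)q_i - 112q_i.
Setting ∂π_i/∂q_i = 0 with rivals' quantities fixed: 141 - 2q_i - q_j = 0.
By symmetry each firm produces the same amount; substituting q_j = q_i yields q_i = 141/3 = 47.
Total output Q = 47 + 47 = 94.

94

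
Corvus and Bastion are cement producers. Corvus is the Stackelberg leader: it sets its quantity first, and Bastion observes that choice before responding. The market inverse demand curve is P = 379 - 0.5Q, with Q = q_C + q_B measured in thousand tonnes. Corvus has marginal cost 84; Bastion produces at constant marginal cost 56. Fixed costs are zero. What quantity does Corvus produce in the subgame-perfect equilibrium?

267

The follower Bastion best-responds to any q_C: π_B = (379 - 0.5Q)q_B - 56q_B.
Follower FOC: 323 - (1/2)q_C - q_B = 0, so q_B(q_C) = (323 - (1/2)q_C).
Corvus substitutes q_B(q_C) into its own profit: π_C = q_C(379 - (1/2)q_C - (323 - (1/2)q_C)/2) - 84q_C = (435/2 - (1/4)q_C)q_C - 84q_C.
Leader FOC: 267/2 - (1/2)q_C = 0, so q_C = 267.
Then q_B = (323 - (1/2)·267) = 379/2.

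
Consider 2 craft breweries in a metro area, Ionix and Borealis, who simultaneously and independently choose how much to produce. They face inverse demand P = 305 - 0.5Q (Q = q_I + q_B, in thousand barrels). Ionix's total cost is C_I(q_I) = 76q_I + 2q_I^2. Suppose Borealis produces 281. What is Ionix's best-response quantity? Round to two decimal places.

With the rival's output fixed at 281, Ionix's profit is π_I = (305 - (1/2)·281 - (1/2)q_I)q_I - (76q_I + 2q_I²) = (329/2 - (1/2)q_I)q_I - (76q_I + 2q_I²).
∂π_I/∂q_I = 177/2 - 5q_I = 0, so q_I = 177/10.

17.70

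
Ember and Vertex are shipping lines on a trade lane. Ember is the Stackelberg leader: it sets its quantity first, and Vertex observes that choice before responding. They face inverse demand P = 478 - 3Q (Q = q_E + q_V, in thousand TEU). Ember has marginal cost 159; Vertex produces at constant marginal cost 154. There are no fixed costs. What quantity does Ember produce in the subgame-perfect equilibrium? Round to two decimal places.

The follower Vertex best-responds to any q_E: π_V = (478 - 3Q)q_V - 154q_V.
Follower FOC: 324 - 3q_E - 6q_V = 0, so q_V(q_E) = (324 - 3q_E)/6.
The leader anticipates this reaction. Substituting into P = 478 - 3Q gives P = 316 - (3/2)q_E, so π_E = (316 - (3/2)q_E)q_E - 159q_E.
Leader FOC: 157 - 3q_E = 0, so q_E = 157/3.
Then q_V = (324 - 3·(157/3))/6 = 167/6.

52.33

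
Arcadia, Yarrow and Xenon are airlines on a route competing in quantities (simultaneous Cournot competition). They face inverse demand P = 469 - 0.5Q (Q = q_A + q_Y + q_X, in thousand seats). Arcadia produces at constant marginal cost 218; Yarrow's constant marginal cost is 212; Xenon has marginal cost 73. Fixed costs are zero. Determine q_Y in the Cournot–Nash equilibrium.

Arcadia's profit: π_A = (469 - 0.5Q)q_A - (218q_A). Setting ∂π_A/∂q_A = 0: 251 - q_A - (1/2)(q_Y + q_X) = 0.
Yarrow's first-order condition: 257 - q_Y - (1/2)(q_A + q_X) = 0.
Xenon's profit: π_X = (469 - 0.5Q)q_X - (73q_X). Setting ∂π_X/∂q_X = 0: 396 - q_X - (1/2)(q_A + q_Y) = 0.
Adding the 3 first-order conditions: 904 − 2Q = 0, so Q = 452.
Back-substituting: q_A = (251 − 226)/(1/2) = 50, q_Y = (257 − 226)/(1/2) = 62, q_X = (396 − 226)/(1/2) = 340.

62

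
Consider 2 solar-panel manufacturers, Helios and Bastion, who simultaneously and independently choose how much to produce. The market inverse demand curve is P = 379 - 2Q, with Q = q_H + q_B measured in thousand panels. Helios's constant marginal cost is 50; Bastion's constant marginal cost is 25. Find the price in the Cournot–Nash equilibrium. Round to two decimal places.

Helios's profit: π_H = (379 - 2Q)q_H - (50q_H). Setting ∂π_H/∂q_H = 0: 329 - 4q_H - 2(q_B) = 0.
Bastion's profit: π_B = (379 - 2Q)q_B - (25q_B). Setting ∂π_B/∂q_B = 0: 354 - 4q_B - 2(q_H) = 0.
So q_H = (329 - 2q_B)/4 and q_B = (354 - 2q_H)/4.
Solving the pair: q_H = 152/3, q_B = 379/6.
Total output Q = 683/6, so price P = 379 - 2·(683/6) = 454/3.

151.33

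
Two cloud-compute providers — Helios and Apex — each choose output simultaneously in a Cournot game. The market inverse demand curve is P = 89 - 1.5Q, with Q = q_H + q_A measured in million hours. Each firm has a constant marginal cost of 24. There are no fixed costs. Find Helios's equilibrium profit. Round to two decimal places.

312.96

A representative firm's profit is π_i = q_i(89 - 1.5Q) - 24q_i.
First-order condition (treating rivals' output as given): 65 - 3q_i - (3/2)q_j = 0.
With identical firms every q_j equals q_i, so q_j = q_i and 65 = (9/2)q_i, giving q_i = 130/9.
Price P = 89 - (3/2)·(260/9) = 137/3.
Helios's profit: (137/3 - 24)·(130/9) = 312.9630.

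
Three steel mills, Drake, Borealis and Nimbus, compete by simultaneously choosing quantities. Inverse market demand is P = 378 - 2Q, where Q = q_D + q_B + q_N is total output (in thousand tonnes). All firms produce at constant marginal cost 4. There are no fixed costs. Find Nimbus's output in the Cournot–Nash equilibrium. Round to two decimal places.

46.75

Each firm earns π_i = (378 - 2Q)q_i - 4q_i.
First-order condition (treating rivals' output as given): 374 - 4q_i - 2·Σ_{j≠i} q_j = 0.
By symmetry each firm produces the same amount; substituting Σ_{j≠i} q_j = 2q_i yields q_i = 374/8 = 187/4.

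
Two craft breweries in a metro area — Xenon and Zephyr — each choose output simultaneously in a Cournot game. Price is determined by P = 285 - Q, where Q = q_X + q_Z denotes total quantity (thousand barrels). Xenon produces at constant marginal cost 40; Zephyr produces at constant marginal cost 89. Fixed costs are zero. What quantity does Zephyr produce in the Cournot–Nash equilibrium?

Xenon's profit: π_X = (285 - Q)q_X - (40q_X). Setting ∂π_X/∂q_X = 0: 245 - 2q_X - (q_Z) = 0.
Zephyr's first-order condition: 196 - 2q_Z - (q_X) = 0.
Best responses: q_X = (245 - q_Z)/2, q_Z = (196 - q_X)/2.
Substituting one into the other gives q_X = 98 and q_Z = 49.

49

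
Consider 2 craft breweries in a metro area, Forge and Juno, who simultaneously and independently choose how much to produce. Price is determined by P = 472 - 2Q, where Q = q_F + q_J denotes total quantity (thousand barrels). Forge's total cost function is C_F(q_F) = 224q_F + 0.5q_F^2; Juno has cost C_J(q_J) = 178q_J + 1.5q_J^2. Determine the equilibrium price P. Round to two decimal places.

335.10

Forge's profit: π_F = (472 - 2Q)q_F - (224q_F + (1/2)q_F²). Setting ∂π_F/∂q_F = 0: 248 - 5q_F - 2(q_J) = 0.
Juno's first-order condition: 294 - 7q_J - 2(q_F) = 0.
Best responses: q_F = (248 - 2q_J)/5, q_J = (294 - 2q_F)/7.
Substituting one into the other gives q_F = 1148/31 and q_J = 974/31.
Total output Q = 68.4516, so price P = 472 - 2·68.4516 = 335.0968.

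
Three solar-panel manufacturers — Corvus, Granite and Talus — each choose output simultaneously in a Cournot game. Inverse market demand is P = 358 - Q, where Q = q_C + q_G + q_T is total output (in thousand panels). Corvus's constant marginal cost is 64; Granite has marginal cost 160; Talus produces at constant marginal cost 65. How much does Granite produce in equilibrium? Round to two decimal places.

1.75

Corvus's profit: π_C = (358 - Q)q_C - (64q_C). Setting ∂π_C/∂q_C = 0: 294 - 2q_C - (q_G + q_T) = 0.
Granite's profit: π_G = (358 - Q)q_G - (160q_G). Setting ∂π_G/∂q_G = 0: 198 - 2q_G - (q_C + q_T) = 0.
Talus's profit: π_T = (358 - Q)q_T - (65q_T). Setting ∂π_T/∂q_T = 0: 293 - 2q_T - (q_C + q_G) = 0.
Adding the 3 conditions: 785 − 2Q − 2Q = 0, i.e. Q = 785/4.
Back-substituting: q_C = (294 − 785/4) = 391/4, q_G = (198 − 785/4) = 7/4, q_T = (293 − 785/4) = 387/4.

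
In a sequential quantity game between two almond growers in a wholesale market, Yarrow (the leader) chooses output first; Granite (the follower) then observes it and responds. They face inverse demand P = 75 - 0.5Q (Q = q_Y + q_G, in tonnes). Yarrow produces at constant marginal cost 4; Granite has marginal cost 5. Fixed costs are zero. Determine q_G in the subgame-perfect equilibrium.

34

Solve by backward induction. Given q_Y, the follower Granite maximises π_G = (75 - (1/2)q_Y - (1/2)q_G)q_G - 5q_G.
Follower FOC: 70 - (1/2)q_Y - q_G = 0, so q_G(q_Y) = (70 - (1/2)q_Y).
The leader anticipates this reaction. Substituting into P = 75 - 0.5Q gives P = 40 - (1/4)q_Y, so π_Y = (40 - (1/4)q_Y)q_Y - 4q_Y.
The leader's first-order condition 36 - (1/2)q_Y = 0 yields q_Y = 72.
Then q_G = (70 - (1/2)·72) = 34.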